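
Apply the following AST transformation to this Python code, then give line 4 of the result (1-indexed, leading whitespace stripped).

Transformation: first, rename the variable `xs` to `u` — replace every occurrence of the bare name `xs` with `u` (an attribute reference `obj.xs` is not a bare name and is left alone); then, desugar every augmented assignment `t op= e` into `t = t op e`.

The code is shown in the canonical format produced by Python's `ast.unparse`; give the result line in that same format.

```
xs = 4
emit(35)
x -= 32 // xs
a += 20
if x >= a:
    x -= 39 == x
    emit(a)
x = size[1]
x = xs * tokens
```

Transformed code:
u = 4
emit(35)
x = x - 32 // u
a = a + 20
if x >= a:
    x = x - (39 == x)
    emit(a)
x = size[1]
x = u * tokens

a = a + 20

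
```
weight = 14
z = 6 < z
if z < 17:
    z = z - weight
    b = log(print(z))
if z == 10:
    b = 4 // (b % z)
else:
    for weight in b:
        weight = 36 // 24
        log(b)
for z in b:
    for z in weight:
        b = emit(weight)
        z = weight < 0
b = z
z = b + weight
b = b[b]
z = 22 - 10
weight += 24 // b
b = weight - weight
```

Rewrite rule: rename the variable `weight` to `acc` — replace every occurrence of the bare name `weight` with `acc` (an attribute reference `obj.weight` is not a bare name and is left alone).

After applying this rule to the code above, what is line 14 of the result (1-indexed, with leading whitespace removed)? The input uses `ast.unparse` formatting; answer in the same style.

b = emit(acc)

Transformed code:
acc = 14
z = 6 < z
if z < 17:
    z = z - acc
    b = log(print(z))
if z == 10:
    b = 4 // (b % z)
else:
    for acc in b:
        acc = 36 // 24
        log(b)
for z in b:
    for z in acc:
        b = emit(acc)
        z = acc < 0
b = z
z = b + acc
b = b[b]
z = 22 - 10
acc += 24 // b
b = acc - acc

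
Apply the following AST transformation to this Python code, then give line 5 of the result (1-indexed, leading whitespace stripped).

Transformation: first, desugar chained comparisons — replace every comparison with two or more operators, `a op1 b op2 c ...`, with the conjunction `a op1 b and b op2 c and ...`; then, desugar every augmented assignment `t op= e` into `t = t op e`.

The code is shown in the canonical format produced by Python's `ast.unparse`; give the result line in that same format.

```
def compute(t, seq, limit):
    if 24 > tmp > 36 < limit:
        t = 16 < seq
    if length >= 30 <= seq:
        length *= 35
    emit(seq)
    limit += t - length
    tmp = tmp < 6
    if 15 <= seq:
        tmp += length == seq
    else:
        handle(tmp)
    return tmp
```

length = length * 35

Transformed code:
def compute(t, seq, limit):
    if 24 > tmp and tmp > 36 and (36 < limit):
        t = 16 < seq
    if length >= 30 and 30 <= seq:
        length = length * 35
    emit(seq)
    limit = limit + (t - length)
    tmp = tmp < 6
    if 15 <= seq:
        tmp = tmp + (length == seq)
    else:
        handle(tmp)
    return tmp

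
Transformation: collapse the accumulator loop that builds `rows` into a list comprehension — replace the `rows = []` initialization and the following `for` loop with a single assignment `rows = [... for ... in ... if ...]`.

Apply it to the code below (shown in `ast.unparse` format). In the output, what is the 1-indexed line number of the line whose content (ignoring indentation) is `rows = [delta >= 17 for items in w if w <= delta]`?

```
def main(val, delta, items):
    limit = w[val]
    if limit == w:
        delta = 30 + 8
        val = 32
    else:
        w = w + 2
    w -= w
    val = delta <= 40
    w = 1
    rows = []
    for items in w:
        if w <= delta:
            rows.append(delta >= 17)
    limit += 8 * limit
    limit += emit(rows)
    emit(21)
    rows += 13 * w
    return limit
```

Transformed code:
def main(val, delta, items):
    limit = w[val]
    if limit == w:
        delta = 30 + 8
        val = 32
    else:
        w = w + 2
    w -= w
    val = delta <= 40
    w = 1
    rows = [delta >= 17 for items in w if w <= delta]
    limit += 8 * limit
    limit += emit(rows)
    emit(21)
    rows += 13 * w
    return limit

11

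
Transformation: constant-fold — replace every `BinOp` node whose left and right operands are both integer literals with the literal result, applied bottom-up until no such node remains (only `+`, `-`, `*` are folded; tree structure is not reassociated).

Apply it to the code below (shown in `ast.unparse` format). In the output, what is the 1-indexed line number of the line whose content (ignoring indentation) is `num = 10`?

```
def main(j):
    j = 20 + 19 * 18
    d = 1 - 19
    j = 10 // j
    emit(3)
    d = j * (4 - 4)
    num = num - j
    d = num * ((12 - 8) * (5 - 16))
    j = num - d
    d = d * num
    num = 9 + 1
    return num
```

Transformed code:
def main(j):
    j = 362
    d = -18
    j = 10 // j
    emit(3)
    d = j * 0
    num = num - j
    d = num * -44
    j = num - d
    d = d * num
    num = 10
    return num

11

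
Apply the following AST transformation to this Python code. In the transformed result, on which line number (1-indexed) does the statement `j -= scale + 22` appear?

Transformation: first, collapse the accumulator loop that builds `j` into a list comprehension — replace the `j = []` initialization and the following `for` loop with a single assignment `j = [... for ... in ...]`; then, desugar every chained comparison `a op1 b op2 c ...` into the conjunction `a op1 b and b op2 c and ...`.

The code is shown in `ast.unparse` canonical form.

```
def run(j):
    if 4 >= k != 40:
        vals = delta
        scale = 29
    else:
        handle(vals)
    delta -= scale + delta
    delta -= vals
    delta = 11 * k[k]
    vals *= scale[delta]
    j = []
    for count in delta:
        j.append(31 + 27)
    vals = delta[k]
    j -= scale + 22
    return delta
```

Transformed code:
def run(j):
    if 4 >= k and k != 40:
        vals = delta
        scale = 29
    else:
        handle(vals)
    delta -= scale + delta
    delta -= vals
    delta = 11 * k[k]
    vals *= scale[delta]
    j = [31 + 27 for count in delta]
    vals = delta[k]
    j -= scale + 22
    return delta

13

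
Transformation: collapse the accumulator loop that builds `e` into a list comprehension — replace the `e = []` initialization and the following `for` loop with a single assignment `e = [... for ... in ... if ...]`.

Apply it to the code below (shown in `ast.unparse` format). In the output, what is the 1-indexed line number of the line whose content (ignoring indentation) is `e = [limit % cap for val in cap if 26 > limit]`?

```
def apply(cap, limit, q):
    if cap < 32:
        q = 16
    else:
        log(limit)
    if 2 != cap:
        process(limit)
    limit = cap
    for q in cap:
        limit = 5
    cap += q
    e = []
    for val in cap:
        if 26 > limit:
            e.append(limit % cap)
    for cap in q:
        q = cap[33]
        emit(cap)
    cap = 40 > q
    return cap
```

Transformed code:
def apply(cap, limit, q):
    if cap < 32:
        q = 16
    else:
        log(limit)
    if 2 != cap:
        process(limit)
    limit = cap
    for q in cap:
        limit = 5
    cap += q
    e = [limit % cap for val in cap if 26 > limit]
    for cap in q:
        q = cap[33]
        emit(cap)
    cap = 40 > q
    return cap

12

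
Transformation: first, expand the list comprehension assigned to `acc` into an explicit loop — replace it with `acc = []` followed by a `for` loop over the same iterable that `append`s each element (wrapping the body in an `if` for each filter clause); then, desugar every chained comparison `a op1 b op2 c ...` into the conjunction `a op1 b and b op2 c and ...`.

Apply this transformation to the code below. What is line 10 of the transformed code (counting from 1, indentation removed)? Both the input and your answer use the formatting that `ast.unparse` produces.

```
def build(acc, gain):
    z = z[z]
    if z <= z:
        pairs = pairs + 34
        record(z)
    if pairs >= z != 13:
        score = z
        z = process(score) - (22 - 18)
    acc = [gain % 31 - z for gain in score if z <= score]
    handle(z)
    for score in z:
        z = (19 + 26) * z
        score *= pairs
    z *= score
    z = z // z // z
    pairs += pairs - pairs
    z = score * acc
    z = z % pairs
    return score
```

Transformed code:
def build(acc, gain):
    z = z[z]
    if z <= z:
        pairs = pairs + 34
        record(z)
    if pairs >= z and z != 13:
        score = z
        z = process(score) - (22 - 18)
    acc = []
    for gain in score:
        if z <= score:
            acc.append(gain % 31 - z)
    handle(z)
    for score in z:
        z = (19 + 26) * z
        score *= pairs
    z *= score
    z = z // z // z
    pairs += pairs - pairs
    z = score * acc
    z = z % pairs
    return score

for gain in score:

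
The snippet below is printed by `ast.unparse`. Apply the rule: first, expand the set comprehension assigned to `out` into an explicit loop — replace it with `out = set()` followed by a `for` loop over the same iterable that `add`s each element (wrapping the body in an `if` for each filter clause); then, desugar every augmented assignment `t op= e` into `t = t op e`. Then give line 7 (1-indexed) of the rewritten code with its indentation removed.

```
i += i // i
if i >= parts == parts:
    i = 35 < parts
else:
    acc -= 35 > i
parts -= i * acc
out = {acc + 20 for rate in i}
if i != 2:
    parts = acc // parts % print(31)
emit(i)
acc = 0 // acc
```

out = set()

Transformed code:
i = i + i // i
if i >= parts == parts:
    i = 35 < parts
else:
    acc = acc - (35 > i)
parts = parts - i * acc
out = set()
for rate in i:
    out.add(acc + 20)
if i != 2:
    parts = acc // parts % print(31)
emit(i)
acc = 0 // acc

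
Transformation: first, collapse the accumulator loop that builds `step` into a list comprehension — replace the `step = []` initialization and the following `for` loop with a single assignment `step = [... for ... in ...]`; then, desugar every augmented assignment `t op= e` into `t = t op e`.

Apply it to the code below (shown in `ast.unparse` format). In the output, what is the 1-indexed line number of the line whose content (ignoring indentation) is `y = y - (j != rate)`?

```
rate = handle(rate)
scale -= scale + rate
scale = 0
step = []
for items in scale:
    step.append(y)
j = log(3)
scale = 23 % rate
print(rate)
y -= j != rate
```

Transformed code:
rate = handle(rate)
scale = scale - (scale + rate)
scale = 0
step = [y for items in scale]
j = log(3)
scale = 23 % rate
print(rate)
y = y - (j != rate)

8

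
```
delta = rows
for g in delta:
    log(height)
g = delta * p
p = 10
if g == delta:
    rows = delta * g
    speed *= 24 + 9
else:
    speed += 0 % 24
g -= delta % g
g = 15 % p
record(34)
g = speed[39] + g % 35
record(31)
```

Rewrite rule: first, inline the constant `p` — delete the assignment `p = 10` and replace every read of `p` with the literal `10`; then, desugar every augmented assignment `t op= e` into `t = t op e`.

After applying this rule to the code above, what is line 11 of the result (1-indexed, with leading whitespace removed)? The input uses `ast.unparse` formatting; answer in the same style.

Transformed code:
delta = rows
for g in delta:
    log(height)
g = delta * 10
if g == delta:
    rows = delta * g
    speed = speed * (24 + 9)
else:
    speed = speed + 0 % 24
g = g - delta % g
g = 15 % 10
record(34)
g = speed[39] + g % 35
record(31)

g = 15 % 10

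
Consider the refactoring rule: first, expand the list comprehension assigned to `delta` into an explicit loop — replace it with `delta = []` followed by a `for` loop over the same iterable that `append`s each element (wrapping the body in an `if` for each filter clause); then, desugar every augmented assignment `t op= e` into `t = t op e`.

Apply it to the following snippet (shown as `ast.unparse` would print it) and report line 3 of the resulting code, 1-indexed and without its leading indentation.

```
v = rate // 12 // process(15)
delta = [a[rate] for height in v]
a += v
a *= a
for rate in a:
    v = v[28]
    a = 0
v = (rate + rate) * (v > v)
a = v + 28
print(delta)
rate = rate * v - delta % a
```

for height in v:

Transformed code:
v = rate // 12 // process(15)
delta = []
for height in v:
    delta.append(a[rate])
a = a + v
a = a * a
for rate in a:
    v = v[28]
    a = 0
v = (rate + rate) * (v > v)
a = v + 28
print(delta)
rate = rate * v - delta % a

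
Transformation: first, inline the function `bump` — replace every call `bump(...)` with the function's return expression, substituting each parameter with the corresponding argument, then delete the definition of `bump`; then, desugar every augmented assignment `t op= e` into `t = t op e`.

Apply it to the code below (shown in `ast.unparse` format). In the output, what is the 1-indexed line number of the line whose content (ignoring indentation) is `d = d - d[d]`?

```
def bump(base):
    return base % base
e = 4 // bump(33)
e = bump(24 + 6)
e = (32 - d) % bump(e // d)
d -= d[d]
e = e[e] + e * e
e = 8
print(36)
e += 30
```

Transformed code:
e = 4 // (33 % 33)
e = (24 + 6) % (24 + 6)
e = (32 - d) % (e // d % (e // d))
d = d - d[d]
e = e[e] + e * e
e = 8
print(36)
e = e + 30

4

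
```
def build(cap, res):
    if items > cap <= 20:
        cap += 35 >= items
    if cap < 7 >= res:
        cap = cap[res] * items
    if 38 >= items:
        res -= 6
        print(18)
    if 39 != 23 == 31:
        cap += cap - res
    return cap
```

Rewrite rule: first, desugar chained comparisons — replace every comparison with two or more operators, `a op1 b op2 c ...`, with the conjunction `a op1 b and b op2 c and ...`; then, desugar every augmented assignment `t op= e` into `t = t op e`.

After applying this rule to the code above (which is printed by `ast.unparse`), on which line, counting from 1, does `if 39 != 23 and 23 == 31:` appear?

9

Transformed code:
def build(cap, res):
    if items > cap and cap <= 20:
        cap = cap + (35 >= items)
    if cap < 7 and 7 >= res:
        cap = cap[res] * items
    if 38 >= items:
        res = res - 6
        print(18)
    if 39 != 23 and 23 == 31:
        cap = cap + (cap - res)
    return cap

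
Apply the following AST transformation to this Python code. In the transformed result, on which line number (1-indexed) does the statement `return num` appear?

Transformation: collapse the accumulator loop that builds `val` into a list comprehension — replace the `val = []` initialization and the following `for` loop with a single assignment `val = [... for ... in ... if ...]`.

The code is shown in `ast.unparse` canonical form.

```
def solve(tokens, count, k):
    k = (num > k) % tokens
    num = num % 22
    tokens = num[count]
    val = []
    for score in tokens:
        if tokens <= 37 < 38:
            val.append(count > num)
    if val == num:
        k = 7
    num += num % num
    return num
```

9

Transformed code:
def solve(tokens, count, k):
    k = (num > k) % tokens
    num = num % 22
    tokens = num[count]
    val = [count > num for score in tokens if tokens <= 37 < 38]
    if val == num:
        k = 7
    num += num % num
    return num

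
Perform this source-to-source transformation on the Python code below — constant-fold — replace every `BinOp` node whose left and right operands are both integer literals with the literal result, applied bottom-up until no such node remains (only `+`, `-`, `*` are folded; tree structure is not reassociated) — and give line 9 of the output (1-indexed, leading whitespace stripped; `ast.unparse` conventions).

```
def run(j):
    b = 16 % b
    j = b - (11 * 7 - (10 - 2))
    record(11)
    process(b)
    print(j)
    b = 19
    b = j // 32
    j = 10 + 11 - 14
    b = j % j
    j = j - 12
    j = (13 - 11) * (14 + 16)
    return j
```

Transformed code:
def run(j):
    b = 16 % b
    j = b - 69
    record(11)
    process(b)
    print(j)
    b = 19
    b = j // 32
    j = 7
    b = j % j
    j = j - 12
    j = 60
    return j

j = 7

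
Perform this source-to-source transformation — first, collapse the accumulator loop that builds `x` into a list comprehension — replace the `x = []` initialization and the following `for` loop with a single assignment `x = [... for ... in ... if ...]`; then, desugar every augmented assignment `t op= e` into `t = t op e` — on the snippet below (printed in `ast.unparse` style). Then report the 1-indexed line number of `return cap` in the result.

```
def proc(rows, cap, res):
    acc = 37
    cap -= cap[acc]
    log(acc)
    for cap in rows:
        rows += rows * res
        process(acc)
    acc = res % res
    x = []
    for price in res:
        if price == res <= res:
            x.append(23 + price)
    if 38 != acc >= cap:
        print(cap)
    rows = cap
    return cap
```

13

Transformed code:
def proc(rows, cap, res):
    acc = 37
    cap = cap - cap[acc]
    log(acc)
    for cap in rows:
        rows = rows + rows * res
        process(acc)
    acc = res % res
    x = [23 + price for price in res if price == res <= res]
    if 38 != acc >= cap:
        print(cap)
    rows = cap
    return cap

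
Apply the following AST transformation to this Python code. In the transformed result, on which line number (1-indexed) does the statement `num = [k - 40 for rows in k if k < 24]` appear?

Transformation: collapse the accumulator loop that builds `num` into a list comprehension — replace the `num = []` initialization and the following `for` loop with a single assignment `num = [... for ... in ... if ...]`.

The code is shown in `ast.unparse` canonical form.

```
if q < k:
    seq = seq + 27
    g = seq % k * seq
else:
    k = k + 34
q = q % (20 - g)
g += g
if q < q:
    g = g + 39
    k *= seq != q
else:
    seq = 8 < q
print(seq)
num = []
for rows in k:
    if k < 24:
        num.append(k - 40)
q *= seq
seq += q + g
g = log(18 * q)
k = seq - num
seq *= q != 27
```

14

Transformed code:
if q < k:
    seq = seq + 27
    g = seq % k * seq
else:
    k = k + 34
q = q % (20 - g)
g += g
if q < q:
    g = g + 39
    k *= seq != q
else:
    seq = 8 < q
print(seq)
num = [k - 40 for rows in k if k < 24]
q *= seq
seq += q + g
g = log(18 * q)
k = seq - num
seq *= q != 27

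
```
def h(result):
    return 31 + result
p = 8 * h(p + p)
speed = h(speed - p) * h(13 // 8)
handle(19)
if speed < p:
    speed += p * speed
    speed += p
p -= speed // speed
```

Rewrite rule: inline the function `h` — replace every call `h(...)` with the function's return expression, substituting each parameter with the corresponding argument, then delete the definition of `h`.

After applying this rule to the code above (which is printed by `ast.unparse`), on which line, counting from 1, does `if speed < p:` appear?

4

Transformed code:
p = 8 * (31 + (p + p))
speed = (31 + (speed - p)) * (31 + 13 // 8)
handle(19)
if speed < p:
    speed += p * speed
    speed += p
p -= speed // speed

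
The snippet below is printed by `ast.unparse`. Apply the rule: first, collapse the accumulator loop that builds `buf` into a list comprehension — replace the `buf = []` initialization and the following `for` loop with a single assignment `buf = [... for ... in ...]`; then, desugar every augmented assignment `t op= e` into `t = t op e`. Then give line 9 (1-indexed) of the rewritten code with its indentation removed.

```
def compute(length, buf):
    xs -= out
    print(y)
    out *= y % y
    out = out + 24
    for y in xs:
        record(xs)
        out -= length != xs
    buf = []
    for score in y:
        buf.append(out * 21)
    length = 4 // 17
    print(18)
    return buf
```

buf = [out * 21 for score in y]

Transformed code:
def compute(length, buf):
    xs = xs - out
    print(y)
    out = out * (y % y)
    out = out + 24
    for y in xs:
        record(xs)
        out = out - (length != xs)
    buf = [out * 21 for score in y]
    length = 4 // 17
    print(18)
    return buf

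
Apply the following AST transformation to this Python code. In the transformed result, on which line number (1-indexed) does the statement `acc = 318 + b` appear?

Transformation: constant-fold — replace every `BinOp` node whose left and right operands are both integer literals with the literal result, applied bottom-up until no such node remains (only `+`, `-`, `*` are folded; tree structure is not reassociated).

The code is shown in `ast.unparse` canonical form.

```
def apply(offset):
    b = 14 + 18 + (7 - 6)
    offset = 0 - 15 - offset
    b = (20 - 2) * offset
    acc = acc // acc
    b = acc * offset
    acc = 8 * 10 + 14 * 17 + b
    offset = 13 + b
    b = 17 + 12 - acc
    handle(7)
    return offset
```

Transformed code:
def apply(offset):
    b = 33
    offset = -15 - offset
    b = 18 * offset
    acc = acc // acc
    b = acc * offset
    acc = 318 + b
    offset = 13 + b
    b = 29 - acc
    handle(7)
    return offset

7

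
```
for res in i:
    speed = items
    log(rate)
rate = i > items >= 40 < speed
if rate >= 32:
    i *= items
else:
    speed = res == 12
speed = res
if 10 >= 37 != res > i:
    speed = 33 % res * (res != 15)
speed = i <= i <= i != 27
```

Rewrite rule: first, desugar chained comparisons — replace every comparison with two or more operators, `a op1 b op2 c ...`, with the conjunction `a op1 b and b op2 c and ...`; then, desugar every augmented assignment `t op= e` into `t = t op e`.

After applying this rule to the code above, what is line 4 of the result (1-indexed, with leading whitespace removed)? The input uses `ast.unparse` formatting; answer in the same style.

Transformed code:
for res in i:
    speed = items
    log(rate)
rate = i > items and items >= 40 and (40 < speed)
if rate >= 32:
    i = i * items
else:
    speed = res == 12
speed = res
if 10 >= 37 and 37 != res and (res > i):
    speed = 33 % res * (res != 15)
speed = i <= i and i <= i and (i != 27)

rate = i > items and items >= 40 and (40 < speed)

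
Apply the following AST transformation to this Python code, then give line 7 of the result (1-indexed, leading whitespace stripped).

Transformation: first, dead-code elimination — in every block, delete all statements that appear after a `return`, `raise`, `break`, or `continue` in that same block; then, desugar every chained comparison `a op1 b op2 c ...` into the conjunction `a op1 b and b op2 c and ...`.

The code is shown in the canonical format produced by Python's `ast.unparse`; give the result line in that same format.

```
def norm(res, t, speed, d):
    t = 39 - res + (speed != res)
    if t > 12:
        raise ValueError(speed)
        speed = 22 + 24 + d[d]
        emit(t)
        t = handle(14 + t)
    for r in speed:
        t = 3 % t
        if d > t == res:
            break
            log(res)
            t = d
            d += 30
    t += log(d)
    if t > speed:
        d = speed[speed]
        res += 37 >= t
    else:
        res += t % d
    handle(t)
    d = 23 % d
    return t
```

if d > t and t == res:

Transformed code:
def norm(res, t, speed, d):
    t = 39 - res + (speed != res)
    if t > 12:
        raise ValueError(speed)
    for r in speed:
        t = 3 % t
        if d > t and t == res:
            break
    t += log(d)
    if t > speed:
        d = speed[speed]
        res += 37 >= t
    else:
        res += t % d
    handle(t)
    d = 23 % d
    return t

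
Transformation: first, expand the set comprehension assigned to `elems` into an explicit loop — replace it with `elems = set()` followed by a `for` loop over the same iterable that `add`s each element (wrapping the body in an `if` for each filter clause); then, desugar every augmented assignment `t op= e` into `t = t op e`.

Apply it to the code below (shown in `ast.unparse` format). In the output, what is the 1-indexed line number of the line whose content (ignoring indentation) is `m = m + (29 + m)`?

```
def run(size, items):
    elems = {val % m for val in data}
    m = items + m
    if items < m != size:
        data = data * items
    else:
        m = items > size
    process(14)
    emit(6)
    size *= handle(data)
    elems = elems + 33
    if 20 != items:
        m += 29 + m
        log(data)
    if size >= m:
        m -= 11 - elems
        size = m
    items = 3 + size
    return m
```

Transformed code:
def run(size, items):
    elems = set()
    for val in data:
        elems.add(val % m)
    m = items + m
    if items < m != size:
        data = data * items
    else:
        m = items > size
    process(14)
    emit(6)
    size = size * handle(data)
    elems = elems + 33
    if 20 != items:
        m = m + (29 + m)
        log(data)
    if size >= m:
        m = m - (11 - elems)
        size = m
    items = 3 + size
    return m

15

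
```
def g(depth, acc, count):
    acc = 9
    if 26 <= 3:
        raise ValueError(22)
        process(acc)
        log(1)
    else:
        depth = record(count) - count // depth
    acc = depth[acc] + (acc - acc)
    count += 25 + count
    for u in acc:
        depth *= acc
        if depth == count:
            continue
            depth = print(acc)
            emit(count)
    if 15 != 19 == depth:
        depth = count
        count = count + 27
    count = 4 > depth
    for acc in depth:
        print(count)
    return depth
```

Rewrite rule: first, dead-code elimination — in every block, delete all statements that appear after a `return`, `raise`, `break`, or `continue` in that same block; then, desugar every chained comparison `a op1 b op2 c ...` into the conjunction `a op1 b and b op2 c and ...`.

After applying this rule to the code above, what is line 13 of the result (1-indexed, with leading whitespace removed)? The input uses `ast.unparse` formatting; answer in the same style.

Transformed code:
def g(depth, acc, count):
    acc = 9
    if 26 <= 3:
        raise ValueError(22)
    else:
        depth = record(count) - count // depth
    acc = depth[acc] + (acc - acc)
    count += 25 + count
    for u in acc:
        depth *= acc
        if depth == count:
            continue
    if 15 != 19 and 19 == depth:
        depth = count
        count = count + 27
    count = 4 > depth
    for acc in depth:
        print(count)
    return depth

if 15 != 19 and 19 == depth:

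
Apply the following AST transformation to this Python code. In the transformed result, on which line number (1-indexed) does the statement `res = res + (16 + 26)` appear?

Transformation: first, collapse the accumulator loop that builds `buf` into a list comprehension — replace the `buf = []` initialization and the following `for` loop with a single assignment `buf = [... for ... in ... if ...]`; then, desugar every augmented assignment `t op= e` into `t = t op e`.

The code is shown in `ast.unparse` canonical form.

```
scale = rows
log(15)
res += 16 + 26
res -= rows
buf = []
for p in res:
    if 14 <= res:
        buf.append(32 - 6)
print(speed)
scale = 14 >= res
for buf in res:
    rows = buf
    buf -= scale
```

3

Transformed code:
scale = rows
log(15)
res = res + (16 + 26)
res = res - rows
buf = [32 - 6 for p in res if 14 <= res]
print(speed)
scale = 14 >= res
for buf in res:
    rows = buf
    buf = buf - scale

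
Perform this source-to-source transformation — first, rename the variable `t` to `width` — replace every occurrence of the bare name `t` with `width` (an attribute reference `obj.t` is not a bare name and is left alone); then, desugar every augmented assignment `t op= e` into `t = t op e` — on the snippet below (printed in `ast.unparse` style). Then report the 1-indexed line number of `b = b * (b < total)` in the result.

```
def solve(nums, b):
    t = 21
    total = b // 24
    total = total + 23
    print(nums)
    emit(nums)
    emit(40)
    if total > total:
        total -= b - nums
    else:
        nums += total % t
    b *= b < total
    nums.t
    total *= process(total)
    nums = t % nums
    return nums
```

12

Transformed code:
def solve(nums, b):
    width = 21
    total = b // 24
    total = total + 23
    print(nums)
    emit(nums)
    emit(40)
    if total > total:
        total = total - (b - nums)
    else:
        nums = nums + total % width
    b = b * (b < total)
    nums.t
    total = total * process(total)
    nums = width % nums
    return nums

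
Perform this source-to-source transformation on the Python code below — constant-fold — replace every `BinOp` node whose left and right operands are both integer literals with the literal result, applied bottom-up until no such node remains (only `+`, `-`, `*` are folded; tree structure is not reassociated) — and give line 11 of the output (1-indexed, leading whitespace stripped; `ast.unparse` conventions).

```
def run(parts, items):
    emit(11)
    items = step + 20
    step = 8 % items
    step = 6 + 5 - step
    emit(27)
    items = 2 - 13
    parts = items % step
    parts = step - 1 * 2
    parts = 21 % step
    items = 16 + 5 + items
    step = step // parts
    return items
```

items = 21 + items

Transformed code:
def run(parts, items):
    emit(11)
    items = step + 20
    step = 8 % items
    step = 11 - step
    emit(27)
    items = -11
    parts = items % step
    parts = step - 2
    parts = 21 % step
    items = 21 + items
    step = step // parts
    return items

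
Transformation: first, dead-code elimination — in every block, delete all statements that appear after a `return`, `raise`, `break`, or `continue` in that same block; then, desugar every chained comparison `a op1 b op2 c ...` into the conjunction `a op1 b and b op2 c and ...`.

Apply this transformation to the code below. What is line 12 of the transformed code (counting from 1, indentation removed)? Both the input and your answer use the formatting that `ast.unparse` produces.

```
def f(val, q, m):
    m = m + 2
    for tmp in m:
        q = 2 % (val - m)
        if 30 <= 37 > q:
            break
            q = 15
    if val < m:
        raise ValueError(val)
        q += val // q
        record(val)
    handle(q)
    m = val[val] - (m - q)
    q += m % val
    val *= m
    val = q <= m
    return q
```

Transformed code:
def f(val, q, m):
    m = m + 2
    for tmp in m:
        q = 2 % (val - m)
        if 30 <= 37 and 37 > q:
            break
    if val < m:
        raise ValueError(val)
    handle(q)
    m = val[val] - (m - q)
    q += m % val
    val *= m
    val = q <= m
    return q

val *= m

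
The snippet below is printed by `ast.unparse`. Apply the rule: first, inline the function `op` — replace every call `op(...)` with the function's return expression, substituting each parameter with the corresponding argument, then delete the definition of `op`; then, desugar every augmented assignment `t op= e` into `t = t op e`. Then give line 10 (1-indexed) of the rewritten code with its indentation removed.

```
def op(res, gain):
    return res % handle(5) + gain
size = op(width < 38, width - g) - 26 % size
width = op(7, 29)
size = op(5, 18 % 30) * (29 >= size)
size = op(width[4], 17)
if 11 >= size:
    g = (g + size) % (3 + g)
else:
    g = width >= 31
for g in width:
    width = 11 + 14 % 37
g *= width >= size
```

width = 11 + 14 % 37

Transformed code:
size = (width < 38) % handle(5) + (width - g) - 26 % size
width = 7 % handle(5) + 29
size = (5 % handle(5) + 18 % 30) * (29 >= size)
size = width[4] % handle(5) + 17
if 11 >= size:
    g = (g + size) % (3 + g)
else:
    g = width >= 31
for g in width:
    width = 11 + 14 % 37
g = g * (width >= size)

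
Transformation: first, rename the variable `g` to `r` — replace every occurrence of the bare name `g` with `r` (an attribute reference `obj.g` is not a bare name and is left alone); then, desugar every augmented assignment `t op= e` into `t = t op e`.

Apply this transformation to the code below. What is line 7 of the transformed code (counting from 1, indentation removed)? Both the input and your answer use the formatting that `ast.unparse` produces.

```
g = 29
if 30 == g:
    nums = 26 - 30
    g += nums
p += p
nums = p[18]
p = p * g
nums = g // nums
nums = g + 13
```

Transformed code:
r = 29
if 30 == r:
    nums = 26 - 30
    r = r + nums
p = p + p
nums = p[18]
p = p * r
nums = r // nums
nums = r + 13

p = p * r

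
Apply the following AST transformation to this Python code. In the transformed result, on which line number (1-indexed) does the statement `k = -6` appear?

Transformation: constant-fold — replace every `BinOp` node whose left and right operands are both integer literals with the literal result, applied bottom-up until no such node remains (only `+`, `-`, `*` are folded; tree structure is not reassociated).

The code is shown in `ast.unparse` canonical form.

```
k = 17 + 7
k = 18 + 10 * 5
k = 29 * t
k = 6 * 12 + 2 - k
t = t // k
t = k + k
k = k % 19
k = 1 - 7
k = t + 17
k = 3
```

8

Transformed code:
k = 24
k = 68
k = 29 * t
k = 74 - k
t = t // k
t = k + k
k = k % 19
k = -6
k = t + 17
k = 3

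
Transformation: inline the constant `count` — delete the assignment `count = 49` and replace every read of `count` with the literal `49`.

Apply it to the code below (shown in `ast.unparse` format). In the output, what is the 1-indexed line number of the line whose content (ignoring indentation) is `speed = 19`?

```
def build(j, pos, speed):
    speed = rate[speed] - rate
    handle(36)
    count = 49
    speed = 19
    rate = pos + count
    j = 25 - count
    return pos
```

Transformed code:
def build(j, pos, speed):
    speed = rate[speed] - rate
    handle(36)
    speed = 19
    rate = pos + 49
    j = 25 - 49
    return pos

4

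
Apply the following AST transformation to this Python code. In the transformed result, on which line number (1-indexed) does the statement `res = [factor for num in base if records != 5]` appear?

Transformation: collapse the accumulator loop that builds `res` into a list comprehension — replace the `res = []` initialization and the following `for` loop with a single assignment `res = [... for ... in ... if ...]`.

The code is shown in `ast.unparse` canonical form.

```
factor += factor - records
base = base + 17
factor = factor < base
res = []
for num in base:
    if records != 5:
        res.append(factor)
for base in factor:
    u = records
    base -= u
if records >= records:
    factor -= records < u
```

Transformed code:
factor += factor - records
base = base + 17
factor = factor < base
res = [factor for num in base if records != 5]
for base in factor:
    u = records
    base -= u
if records >= records:
    factor -= records < u

4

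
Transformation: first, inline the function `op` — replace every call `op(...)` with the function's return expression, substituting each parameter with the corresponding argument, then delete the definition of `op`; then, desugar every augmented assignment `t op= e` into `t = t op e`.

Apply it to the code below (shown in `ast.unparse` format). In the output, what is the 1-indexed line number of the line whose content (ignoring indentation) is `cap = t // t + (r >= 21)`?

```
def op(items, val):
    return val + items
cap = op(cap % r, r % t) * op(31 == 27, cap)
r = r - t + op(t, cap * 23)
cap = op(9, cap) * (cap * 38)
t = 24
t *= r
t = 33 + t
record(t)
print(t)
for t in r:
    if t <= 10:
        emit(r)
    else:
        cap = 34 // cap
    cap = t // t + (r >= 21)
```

Transformed code:
cap = (r % t + cap % r) * (cap + (31 == 27))
r = r - t + (cap * 23 + t)
cap = (cap + 9) * (cap * 38)
t = 24
t = t * r
t = 33 + t
record(t)
print(t)
for t in r:
    if t <= 10:
        emit(r)
    else:
        cap = 34 // cap
    cap = t // t + (r >= 21)

14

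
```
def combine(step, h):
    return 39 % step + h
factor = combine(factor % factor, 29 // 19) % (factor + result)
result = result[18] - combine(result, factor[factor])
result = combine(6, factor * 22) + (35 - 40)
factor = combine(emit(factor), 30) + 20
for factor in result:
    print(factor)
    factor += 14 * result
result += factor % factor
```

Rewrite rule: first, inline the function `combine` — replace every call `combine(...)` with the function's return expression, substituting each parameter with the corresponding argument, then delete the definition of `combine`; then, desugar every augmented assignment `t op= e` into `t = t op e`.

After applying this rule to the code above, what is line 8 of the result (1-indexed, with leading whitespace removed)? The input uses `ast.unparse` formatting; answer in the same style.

Transformed code:
factor = (39 % (factor % factor) + 29 // 19) % (factor + result)
result = result[18] - (39 % result + factor[factor])
result = 39 % 6 + factor * 22 + (35 - 40)
factor = 39 % emit(factor) + 30 + 20
for factor in result:
    print(factor)
    factor = factor + 14 * result
result = result + factor % factor

result = result + factor % factor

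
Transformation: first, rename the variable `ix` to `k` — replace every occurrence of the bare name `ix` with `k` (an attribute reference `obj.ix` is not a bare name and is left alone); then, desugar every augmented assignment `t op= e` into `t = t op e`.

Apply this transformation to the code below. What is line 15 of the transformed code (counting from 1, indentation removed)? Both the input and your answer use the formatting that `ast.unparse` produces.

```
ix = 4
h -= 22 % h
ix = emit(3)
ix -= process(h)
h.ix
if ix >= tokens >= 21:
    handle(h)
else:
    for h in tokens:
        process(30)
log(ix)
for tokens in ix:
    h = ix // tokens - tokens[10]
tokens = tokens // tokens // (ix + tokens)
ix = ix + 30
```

Transformed code:
k = 4
h = h - 22 % h
k = emit(3)
k = k - process(h)
h.ix
if k >= tokens >= 21:
    handle(h)
else:
    for h in tokens:
        process(30)
log(k)
for tokens in k:
    h = k // tokens - tokens[10]
tokens = tokens // tokens // (k + tokens)
k = k + 30

k = k + 30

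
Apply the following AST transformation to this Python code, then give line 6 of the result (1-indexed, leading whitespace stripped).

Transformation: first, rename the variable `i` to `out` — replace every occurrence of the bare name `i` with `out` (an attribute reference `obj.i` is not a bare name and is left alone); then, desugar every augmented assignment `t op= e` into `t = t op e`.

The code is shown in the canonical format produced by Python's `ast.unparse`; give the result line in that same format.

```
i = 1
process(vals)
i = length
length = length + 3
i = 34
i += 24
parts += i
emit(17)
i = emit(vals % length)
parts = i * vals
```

out = out + 24

Transformed code:
out = 1
process(vals)
out = length
length = length + 3
out = 34
out = out + 24
parts = parts + out
emit(17)
out = emit(vals % length)
parts = out * vals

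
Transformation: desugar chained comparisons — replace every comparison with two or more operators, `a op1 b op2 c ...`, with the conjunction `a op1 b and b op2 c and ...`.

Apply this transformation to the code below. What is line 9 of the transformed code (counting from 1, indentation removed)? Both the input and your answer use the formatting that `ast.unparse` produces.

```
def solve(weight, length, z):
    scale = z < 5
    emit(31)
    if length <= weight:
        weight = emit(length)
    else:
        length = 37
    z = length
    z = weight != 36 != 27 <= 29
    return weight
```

z = weight != 36 and 36 != 27 and (27 <= 29)

Transformed code:
def solve(weight, length, z):
    scale = z < 5
    emit(31)
    if length <= weight:
        weight = emit(length)
    else:
        length = 37
    z = length
    z = weight != 36 and 36 != 27 and (27 <= 29)
    return weight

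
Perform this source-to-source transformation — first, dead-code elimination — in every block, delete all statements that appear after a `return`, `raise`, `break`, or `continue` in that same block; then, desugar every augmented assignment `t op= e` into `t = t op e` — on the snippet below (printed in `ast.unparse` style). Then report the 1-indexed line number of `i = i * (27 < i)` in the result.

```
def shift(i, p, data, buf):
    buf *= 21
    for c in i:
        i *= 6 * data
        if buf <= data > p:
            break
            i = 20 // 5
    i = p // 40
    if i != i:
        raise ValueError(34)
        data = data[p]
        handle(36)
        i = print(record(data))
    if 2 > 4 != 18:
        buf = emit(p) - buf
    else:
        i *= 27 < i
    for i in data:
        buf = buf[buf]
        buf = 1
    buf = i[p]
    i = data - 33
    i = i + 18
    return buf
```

Transformed code:
def shift(i, p, data, buf):
    buf = buf * 21
    for c in i:
        i = i * (6 * data)
        if buf <= data > p:
            break
    i = p // 40
    if i != i:
        raise ValueError(34)
    if 2 > 4 != 18:
        buf = emit(p) - buf
    else:
        i = i * (27 < i)
    for i in data:
        buf = buf[buf]
        buf = 1
    buf = i[p]
    i = data - 33
    i = i + 18
    return buf

13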